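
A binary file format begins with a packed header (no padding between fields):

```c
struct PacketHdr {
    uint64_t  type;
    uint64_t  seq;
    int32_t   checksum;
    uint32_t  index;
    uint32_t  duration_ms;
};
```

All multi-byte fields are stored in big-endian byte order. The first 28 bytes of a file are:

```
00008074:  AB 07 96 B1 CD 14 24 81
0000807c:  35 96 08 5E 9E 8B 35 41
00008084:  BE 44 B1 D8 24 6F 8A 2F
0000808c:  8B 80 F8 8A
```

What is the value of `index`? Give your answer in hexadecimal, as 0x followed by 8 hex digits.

`index` follows `type` (8 B), `seq` (8 B), `checksum` (4 B), so it starts at offset 8 + 8 + 4 = 20 and occupies 4 bytes.
Bytes at offsets 20..23: 24 6F 8A 2F.
Big-endian: lowest address holds the most-significant byte.
The bytes are already most-significant first: 0x246F8A2F.

0x246F8A2F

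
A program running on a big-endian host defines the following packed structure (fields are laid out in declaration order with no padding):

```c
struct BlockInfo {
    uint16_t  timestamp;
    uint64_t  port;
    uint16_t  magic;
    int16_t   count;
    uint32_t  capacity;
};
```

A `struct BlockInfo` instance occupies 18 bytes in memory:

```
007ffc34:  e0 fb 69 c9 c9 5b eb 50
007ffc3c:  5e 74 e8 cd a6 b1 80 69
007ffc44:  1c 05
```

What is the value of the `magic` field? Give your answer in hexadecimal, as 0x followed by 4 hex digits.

0xE8CD

`magic` follows `timestamp` (2 B), `port` (8 B), so it starts at offset 2 + 8 = 10 and occupies 2 bytes.
Bytes at offsets 10..11: E8 CD.
Big-endian stores the most-significant byte at the lowest address.
The bytes are already most-significant first: 0xE8CD.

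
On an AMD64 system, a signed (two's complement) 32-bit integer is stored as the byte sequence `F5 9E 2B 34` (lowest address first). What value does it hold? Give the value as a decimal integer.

Little-endian: lowest address holds the least-significant byte.
Reassemble most-significant byte first: 34 2B 9E F5 → 0x342B9EF5.
0x342B9EF5 = 875273973.

875273973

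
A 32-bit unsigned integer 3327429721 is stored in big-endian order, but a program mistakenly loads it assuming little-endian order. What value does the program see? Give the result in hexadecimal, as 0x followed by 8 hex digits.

0x598C54C6

3327429721 in 32-bit hexadecimal is 0xC6548C59.
Stored big-endian, the bytes at ascending addresses are C6 54 8C 59.
Read back as little-endian, the first byte is least significant, giving 0x598C54C6.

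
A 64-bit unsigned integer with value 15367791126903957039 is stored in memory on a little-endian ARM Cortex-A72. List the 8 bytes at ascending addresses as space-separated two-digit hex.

2F A6 82 9D 9B 5C 45 D5

15367791126903957039 in hexadecimal, padded to 64 bits, is 0xD5455C9B9D82A62F.
Split into bytes (most-significant first): D5 45 5C 9B 9D 82 A6 2F.
Little-endian stores the least-significant byte at the lowest address.
So at ascending addresses the bytes are 2F A6 82 9D 9B 5C 45 D5.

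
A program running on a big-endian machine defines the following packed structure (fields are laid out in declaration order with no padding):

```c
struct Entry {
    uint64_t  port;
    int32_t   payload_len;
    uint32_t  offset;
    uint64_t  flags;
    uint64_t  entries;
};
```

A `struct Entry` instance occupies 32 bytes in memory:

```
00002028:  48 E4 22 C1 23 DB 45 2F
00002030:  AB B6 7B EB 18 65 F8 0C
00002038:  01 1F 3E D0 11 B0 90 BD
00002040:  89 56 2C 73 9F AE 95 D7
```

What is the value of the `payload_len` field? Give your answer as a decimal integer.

`payload_len` follows `port` (8 bytes), so it starts at byte offset 8 and occupies 4 bytes.
Bytes at offsets 8..11: AB B6 7B EB.
In big-endian order the high byte comes first in memory.
The bytes are already most-significant first: 0xABB67BEB.
Top bit is set, so as a signed 32-bit value this is 0xABB67BEB − 2^32 = -1414104085.

-1414104085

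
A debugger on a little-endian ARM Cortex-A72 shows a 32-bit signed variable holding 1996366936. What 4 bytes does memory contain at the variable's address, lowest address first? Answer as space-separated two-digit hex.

1996366936 in hexadecimal, padded to 32 bits, is 0x76FE2458.
Split into bytes (most-significant first): 76 FE 24 58.
In little-endian order the low byte comes first in memory.
So at ascending addresses the bytes are 58 24 FE 76.

58 24 FE 76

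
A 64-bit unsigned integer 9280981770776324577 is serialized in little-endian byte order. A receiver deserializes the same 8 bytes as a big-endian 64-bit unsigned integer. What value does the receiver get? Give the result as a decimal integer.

9280981770776324577 in 64-bit hexadecimal is 0x80CCABBF6DFFA9E1.
Stored little-endian, the bytes at ascending addresses are E1 A9 FF 6D BF AB CC 80.
Read back as big-endian, the last byte is least significant, giving 0xE1A9FF6DBFABCC80.
0xE1A9FF6DBFABCC80 = 16260808776430111872.

16260808776430111872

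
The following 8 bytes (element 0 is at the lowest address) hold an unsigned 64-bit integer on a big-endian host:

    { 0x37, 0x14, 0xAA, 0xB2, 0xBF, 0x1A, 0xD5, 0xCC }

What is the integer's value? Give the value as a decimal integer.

In big-endian order the high byte comes first in memory.
The bytes are already most-significant first: 0x3714AAB2BF1AD5CC.
0x3714AAB2BF1AD5CC = 3968984856307357132.

3968984856307357132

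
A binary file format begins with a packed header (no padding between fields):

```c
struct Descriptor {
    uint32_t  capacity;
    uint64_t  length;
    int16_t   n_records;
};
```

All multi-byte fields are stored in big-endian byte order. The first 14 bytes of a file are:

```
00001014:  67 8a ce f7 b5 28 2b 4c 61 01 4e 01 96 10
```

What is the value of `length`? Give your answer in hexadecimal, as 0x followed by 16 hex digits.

`length` follows `capacity` (4 bytes), so it starts at byte offset 4 and occupies 8 bytes.
Bytes at offsets 4..11: B5 28 2B 4C 61 01 4E 01.
In big-endian order the high byte comes first in memory.
The bytes are already most-significant first: 0xB5282B4C61014E01.

0xB5282B4C61014E01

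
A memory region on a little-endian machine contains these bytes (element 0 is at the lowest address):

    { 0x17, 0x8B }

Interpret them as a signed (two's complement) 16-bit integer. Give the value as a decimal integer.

Little-endian stores the least-significant byte at the lowest address.
Reassemble most-significant byte first: 8B 17 → 0x8B17.
Top bit is set, so as a signed 16-bit value this is 0x8B17 − 2^16 = -29929.

-29929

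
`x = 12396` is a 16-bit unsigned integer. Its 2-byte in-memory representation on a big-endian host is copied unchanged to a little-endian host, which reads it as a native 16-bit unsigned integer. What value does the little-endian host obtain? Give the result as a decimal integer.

12396 in 16-bit hexadecimal is 0x306C.
Stored big-endian, the bytes at ascending addresses are 30 6C.
Read back as little-endian, the first byte is least significant, giving 0x6C30.
0x6C30 = 27696.

27696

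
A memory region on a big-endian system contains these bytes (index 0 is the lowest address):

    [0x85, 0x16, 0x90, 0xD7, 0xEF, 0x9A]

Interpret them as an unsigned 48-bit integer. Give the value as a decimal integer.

146331965845402

In big-endian order the high byte comes first in memory.
The bytes are already most-significant first: 0x851690D7EF9A.
0x851690D7EF9A = 146331965845402.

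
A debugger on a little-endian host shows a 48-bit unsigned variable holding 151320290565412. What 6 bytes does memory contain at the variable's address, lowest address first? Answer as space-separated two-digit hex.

151320290565412 in hexadecimal, padded to 48 bits, is 0x89A0002A9D24.
Split into bytes (most-significant first): 89 A0 00 2A 9D 24.
In little-endian order the low byte comes first in memory.
So at ascending addresses the bytes are 24 9D 2A 00 A0 89.

24 9D 2A 00 A0 89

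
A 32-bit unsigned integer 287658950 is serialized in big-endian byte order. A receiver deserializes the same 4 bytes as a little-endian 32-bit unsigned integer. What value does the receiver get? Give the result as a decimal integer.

3327337745

287658950 in 32-bit hexadecimal is 0x112553C6.
Stored big-endian, the bytes at ascending addresses are 11 25 53 C6.
Read back as little-endian, the first byte is least significant, giving 0xC6532511.
0xC6532511 = 3327337745.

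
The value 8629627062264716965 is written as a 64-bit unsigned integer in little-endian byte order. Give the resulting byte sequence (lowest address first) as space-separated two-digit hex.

A5 DE 62 66 17 98 C2 77

8629627062264716965 in hexadecimal, padded to 64 bits, is 0x77C298176662DEA5.
Split into bytes (most-significant first): 77 C2 98 17 66 62 DE A5.
Little-endian stores the least-significant byte at the lowest address.
So at ascending addresses the bytes are A5 DE 62 66 17 98 C2 77.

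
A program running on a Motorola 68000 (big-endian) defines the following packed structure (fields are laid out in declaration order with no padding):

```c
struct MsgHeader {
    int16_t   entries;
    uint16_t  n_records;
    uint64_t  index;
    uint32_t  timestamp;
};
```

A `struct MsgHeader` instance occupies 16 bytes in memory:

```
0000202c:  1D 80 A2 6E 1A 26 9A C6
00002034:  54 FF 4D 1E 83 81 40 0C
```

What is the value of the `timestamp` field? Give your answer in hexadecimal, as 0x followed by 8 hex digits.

`timestamp` follows `entries` (2 B), `n_records` (2 B), `index` (8 B), so it starts at offset 2 + 2 + 8 = 12 and occupies 4 bytes.
Bytes at offsets 12..15: 83 81 40 0C.
Big-endian stores the most-significant byte at the lowest address.
The bytes are already most-significant first: 0x8381400C.

0x8381400C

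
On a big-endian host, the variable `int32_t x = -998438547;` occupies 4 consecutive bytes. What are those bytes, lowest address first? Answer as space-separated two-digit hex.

Two's complement of -998438547 in 32 bits: 998438547 = 0x3B82F693; invert → 0xC47D096C; add 1 → 0xC47D096D.
Split into bytes (most-significant first): C4 7D 09 6D.
In big-endian order the high byte comes first in memory.
So the memory order matches the most-significant-first order: C4 7D 09 6D.

C4 7D 09 6D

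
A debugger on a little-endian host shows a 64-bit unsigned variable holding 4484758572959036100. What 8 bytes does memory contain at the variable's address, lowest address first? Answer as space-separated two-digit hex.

4484758572959036100 in hexadecimal, padded to 64 bits, is 0x3E3D10292C9C72C4.
Split into bytes (most-significant first): 3E 3D 10 29 2C 9C 72 C4.
In little-endian order the low byte comes first in memory.
So at ascending addresses the bytes are C4 72 9C 2C 29 10 3D 3E.

C4 72 9C 2C 29 10 3D 3E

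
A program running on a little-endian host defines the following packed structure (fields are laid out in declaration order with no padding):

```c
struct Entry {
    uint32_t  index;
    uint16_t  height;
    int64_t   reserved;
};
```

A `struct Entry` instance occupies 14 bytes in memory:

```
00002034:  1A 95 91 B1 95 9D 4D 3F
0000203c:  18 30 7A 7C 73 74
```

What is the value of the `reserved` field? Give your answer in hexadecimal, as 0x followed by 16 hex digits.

`reserved` follows `index` (4 B), `height` (2 B), so it starts at offset 4 + 2 = 6 and occupies 8 bytes.
Bytes at offsets 6..13: 4D 3F 18 30 7A 7C 73 74.
In little-endian order the low byte comes first in memory.
Reassemble most-significant byte first: 74 73 7C 7A 30 18 3F 4D → 0x74737C7A30183F4D.

0x74737C7A30183F4D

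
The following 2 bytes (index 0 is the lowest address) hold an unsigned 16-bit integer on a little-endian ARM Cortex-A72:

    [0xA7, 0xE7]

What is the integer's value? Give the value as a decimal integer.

59303

Little-endian stores the least-significant byte at the lowest address.
Reassemble most-significant byte first: E7 A7 → 0xE7A7.
0xE7A7 = 59303.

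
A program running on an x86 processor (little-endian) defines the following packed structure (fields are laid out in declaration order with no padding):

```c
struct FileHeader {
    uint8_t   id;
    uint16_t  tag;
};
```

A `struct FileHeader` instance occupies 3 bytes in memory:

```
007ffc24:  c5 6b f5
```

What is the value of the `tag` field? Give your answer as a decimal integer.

`tag` follows `id` (1 byte), so it starts at byte offset 1 and occupies 2 bytes.
Bytes at offsets 1..2: 6B F5.
In little-endian order the low byte comes first in memory.
Reassemble most-significant byte first: F5 6B → 0xF56B.
0xF56B = 62827.

62827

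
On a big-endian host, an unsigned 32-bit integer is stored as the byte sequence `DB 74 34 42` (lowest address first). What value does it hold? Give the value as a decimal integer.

3681825858

In big-endian order the high byte comes first in memory.
The bytes are already most-significant first: 0xDB743442.
0xDB743442 = 3681825858.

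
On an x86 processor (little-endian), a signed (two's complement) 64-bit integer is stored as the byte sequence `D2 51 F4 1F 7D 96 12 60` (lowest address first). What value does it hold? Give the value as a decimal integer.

In little-endian order the low byte comes first in memory.
Reassemble most-significant byte first: 60 12 96 7D 1F F4 51 D2 → 0x6012967D1FF451D2.
0x6012967D1FF451D2 = 6922761041373057490.

6922761041373057490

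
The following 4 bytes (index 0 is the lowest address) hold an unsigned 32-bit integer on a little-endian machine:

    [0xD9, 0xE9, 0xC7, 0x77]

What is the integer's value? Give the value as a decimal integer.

2009590233

Little-endian: lowest address holds the least-significant byte.
Reassemble most-significant byte first: 77 C7 E9 D9 → 0x77C7E9D9.
0x77C7E9D9 = 2009590233.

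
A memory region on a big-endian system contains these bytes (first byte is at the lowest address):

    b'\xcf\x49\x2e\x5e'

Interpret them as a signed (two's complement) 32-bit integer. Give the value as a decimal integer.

Big-endian: lowest address holds the most-significant byte.
The bytes are already most-significant first: 0xCF492E5E.
Top bit is set, so as a signed 32-bit value this is 0xCF492E5E − 2^32 = -817287586.

-817287586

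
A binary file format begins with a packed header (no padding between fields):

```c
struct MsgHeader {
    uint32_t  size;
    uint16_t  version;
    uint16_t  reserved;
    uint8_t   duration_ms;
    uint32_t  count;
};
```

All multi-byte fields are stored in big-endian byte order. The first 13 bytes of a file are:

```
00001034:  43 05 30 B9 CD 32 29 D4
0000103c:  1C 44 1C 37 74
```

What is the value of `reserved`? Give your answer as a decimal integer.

`reserved` follows `size` (4 B), `version` (2 B), so it starts at offset 4 + 2 = 6 and occupies 2 bytes.
Bytes at offsets 6..7: 29 D4.
Big-endian: lowest address holds the most-significant byte.
The bytes are already most-significant first: 0x29D4.
0x29D4 = 10708.

10708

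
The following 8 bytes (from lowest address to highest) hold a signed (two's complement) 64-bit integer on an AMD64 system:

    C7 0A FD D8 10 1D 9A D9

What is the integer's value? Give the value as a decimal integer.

Little-endian: lowest address holds the least-significant byte.
Reassemble most-significant byte first: D9 9A 1D 10 D8 FD 0A C7 → 0xD99A1D10D8FD0AC7.
Top bit is set, so as a signed 64-bit value this is 0xD99A1D10D8FD0AC7 − 2^64 = -2766867062868604217.

-2766867062868604217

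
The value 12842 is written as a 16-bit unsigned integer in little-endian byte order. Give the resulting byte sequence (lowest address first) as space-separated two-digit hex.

12842 in hexadecimal, padded to 16 bits, is 0x322A.
Split into bytes (most-significant first): 32 2A.
In little-endian order the low byte comes first in memory.
So at ascending addresses the bytes are 2A 32.

2A 32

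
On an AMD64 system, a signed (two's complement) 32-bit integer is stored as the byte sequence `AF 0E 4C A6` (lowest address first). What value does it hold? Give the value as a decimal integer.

In little-endian order the low byte comes first in memory.
Reassemble most-significant byte first: A6 4C 0E AF → 0xA64C0EAF.
Top bit is set, so as a signed 32-bit value this is 0xA64C0EAF − 2^32 = -1504964945.

-1504964945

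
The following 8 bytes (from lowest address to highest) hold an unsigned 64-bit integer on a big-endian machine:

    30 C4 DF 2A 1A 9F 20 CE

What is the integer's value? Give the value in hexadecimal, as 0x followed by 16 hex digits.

In big-endian order the high byte comes first in memory.
The bytes are already most-significant first: 0x30C4DF2A1A9F20CE.

0x30C4DF2A1A9F20CE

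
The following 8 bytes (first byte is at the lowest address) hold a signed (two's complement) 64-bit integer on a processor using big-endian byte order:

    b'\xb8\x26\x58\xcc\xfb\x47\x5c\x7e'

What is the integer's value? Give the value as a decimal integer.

-5177353084203475842

In big-endian order the high byte comes first in memory.
The bytes are already most-significant first: 0xB82658CCFB475C7E.
Top bit is set, so as a signed 64-bit value this is 0xB82658CCFB475C7E − 2^64 = -5177353084203475842.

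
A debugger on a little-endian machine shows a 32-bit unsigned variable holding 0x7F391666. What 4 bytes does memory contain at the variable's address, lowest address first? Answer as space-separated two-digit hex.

Split into bytes (most-significant first): 7F 39 16 66.
Little-endian: lowest address holds the least-significant byte.
So at ascending addresses the bytes are 66 16 39 7F.

66 16 39 7F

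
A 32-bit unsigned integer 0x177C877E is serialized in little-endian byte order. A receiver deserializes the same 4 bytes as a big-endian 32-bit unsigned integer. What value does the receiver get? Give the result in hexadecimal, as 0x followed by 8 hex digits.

Stored little-endian, the bytes at ascending addresses are 7E 87 7C 17.
Read back as big-endian, the last byte is least significant, giving 0x7E877C17.

0x7E877C17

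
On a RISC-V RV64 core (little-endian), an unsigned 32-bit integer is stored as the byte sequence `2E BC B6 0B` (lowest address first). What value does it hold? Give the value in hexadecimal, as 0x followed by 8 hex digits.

0x0BB6BC2E

Little-endian: lowest address holds the least-significant byte.
Reassemble most-significant byte first: 0B B6 BC 2E → 0x0BB6BC2E.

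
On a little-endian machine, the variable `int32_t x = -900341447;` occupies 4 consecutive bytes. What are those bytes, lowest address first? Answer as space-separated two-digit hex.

39 E1 55 CA

Two's complement of -900341447 in 32 bits: 900341447 = 0x35AA1EC7; invert → 0xCA55E138; add 1 → 0xCA55E139.
Split into bytes (most-significant first): CA 55 E1 39.
In little-endian order the low byte comes first in memory.
So at ascending addresses the bytes are 39 E1 55 CA.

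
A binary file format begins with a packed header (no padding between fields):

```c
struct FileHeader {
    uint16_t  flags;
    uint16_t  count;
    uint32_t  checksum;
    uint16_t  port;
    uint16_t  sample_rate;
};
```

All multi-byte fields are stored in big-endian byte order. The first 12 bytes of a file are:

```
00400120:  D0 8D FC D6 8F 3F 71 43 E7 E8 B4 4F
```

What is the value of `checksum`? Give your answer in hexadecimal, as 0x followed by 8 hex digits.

0x8F3F7143

`checksum` follows `flags` (2 B), `count` (2 B), so it starts at offset 2 + 2 = 4 and occupies 4 bytes.
Bytes at offsets 4..7: 8F 3F 71 43.
Big-endian: lowest address holds the most-significant byte.
The bytes are already most-significant first: 0x8F3F7143.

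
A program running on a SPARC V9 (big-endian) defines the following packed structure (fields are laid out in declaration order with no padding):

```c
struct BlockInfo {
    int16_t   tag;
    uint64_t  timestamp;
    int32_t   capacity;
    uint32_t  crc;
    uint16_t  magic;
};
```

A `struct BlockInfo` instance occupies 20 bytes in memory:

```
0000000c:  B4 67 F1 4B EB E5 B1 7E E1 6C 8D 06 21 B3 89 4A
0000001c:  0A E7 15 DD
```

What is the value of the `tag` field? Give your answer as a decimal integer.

`tag` is the first field, at byte offset 0, occupying 2 bytes.
Bytes at offsets 0..1: B4 67.
Big-endian: lowest address holds the most-significant byte.
The bytes are already most-significant first: 0xB467.
Top bit is set, so as a signed 16-bit value this is 0xB467 − 2^16 = -19353.

-19353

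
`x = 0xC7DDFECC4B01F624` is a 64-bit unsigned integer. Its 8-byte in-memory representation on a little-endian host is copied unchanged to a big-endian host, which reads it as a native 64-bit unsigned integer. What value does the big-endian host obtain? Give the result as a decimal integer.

2663317654709657031

Stored little-endian, the bytes at ascending addresses are 24 F6 01 4B CC FE DD C7.
Read back as big-endian, the last byte is least significant, giving 0x24F6014BCCFEDDC7.
0x24F6014BCCFEDDC7 = 2663317654709657031.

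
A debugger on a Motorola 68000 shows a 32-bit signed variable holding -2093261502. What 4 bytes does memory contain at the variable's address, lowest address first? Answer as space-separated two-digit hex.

83 3B 5D 42

Two's complement of -2093261502 in 32 bits: 2093261502 = 0x7CC4A2BE; invert → 0x833B5D41; add 1 → 0x833B5D42.
Split into bytes (most-significant first): 83 3B 5D 42.
In big-endian order the high byte comes first in memory.
So the memory order matches the most-significant-first order: 83 3B 5D 42.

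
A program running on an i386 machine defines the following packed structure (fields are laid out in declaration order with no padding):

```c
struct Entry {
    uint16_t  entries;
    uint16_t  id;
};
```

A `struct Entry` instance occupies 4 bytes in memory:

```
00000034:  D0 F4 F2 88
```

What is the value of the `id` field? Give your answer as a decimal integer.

`id` follows `entries` (2 bytes), so it starts at byte offset 2 and occupies 2 bytes.
Bytes at offsets 2..3: F2 88.
Little-endian stores the least-significant byte at the lowest address.
Reassemble most-significant byte first: 88 F2 → 0x88F2.
0x88F2 = 35058.

35058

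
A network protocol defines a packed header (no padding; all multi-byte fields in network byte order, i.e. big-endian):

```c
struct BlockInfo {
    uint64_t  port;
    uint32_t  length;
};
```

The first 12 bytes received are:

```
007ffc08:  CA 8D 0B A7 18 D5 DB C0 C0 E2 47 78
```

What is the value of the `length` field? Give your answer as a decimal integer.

3236054904

`length` follows `port` (8 bytes), so it starts at byte offset 8 and occupies 4 bytes.
Bytes at offsets 8..11: C0 E2 47 78.
In big-endian order the high byte comes first in memory.
The bytes are already most-significant first: 0xC0E24778.
0xC0E24778 = 3236054904.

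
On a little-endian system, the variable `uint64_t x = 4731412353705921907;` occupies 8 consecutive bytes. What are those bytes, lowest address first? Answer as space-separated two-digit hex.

4731412353705921907 in hexadecimal, padded to 64 bits, is 0x41A95A77B4894D73.
Split into bytes (most-significant first): 41 A9 5A 77 B4 89 4D 73.
Little-endian: lowest address holds the least-significant byte.
So at ascending addresses the bytes are 73 4D 89 B4 77 5A A9 41.

73 4D 89 B4 77 5A A9 41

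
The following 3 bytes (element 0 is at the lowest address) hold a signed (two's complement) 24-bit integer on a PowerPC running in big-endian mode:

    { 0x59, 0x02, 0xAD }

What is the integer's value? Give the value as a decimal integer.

Big-endian: lowest address holds the most-significant byte.
The bytes are already most-significant first: 0x5902AD.
0x5902AD = 5833389.

5833389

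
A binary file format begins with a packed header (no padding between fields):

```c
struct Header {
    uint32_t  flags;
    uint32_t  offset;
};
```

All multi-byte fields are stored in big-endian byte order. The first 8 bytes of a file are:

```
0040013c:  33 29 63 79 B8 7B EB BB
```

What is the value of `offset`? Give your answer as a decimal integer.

`offset` follows `flags` (4 bytes), so it starts at byte offset 4 and occupies 4 bytes.
Bytes at offsets 4..7: B8 7B EB BB.
Big-endian: lowest address holds the most-significant byte.
The bytes are already most-significant first: 0xB87BEBBB.
0xB87BEBBB = 3095129019.

3095129019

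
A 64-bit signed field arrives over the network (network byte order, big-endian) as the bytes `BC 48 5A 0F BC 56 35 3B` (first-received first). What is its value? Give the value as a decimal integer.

Big-endian stores the most-significant byte at the lowest address.
The bytes are already most-significant first: 0xBC485A0FBC56353B.
Top bit is set, so as a signed 64-bit value this is 0xBC485A0FBC56353B − 2^64 = -4879551172625156805.

-4879551172625156805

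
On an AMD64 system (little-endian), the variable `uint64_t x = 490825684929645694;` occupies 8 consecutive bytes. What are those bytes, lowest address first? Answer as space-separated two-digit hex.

7E 8C DE 24 5C C3 CF 06

490825684929645694 in hexadecimal, padded to 64 bits, is 0x06CFC35C24DE8C7E.
Split into bytes (most-significant first): 06 CF C3 5C 24 DE 8C 7E.
Little-endian stores the least-significant byte at the lowest address.
So at ascending addresses the bytes are 7E 8C DE 24 5C C3 CF 06.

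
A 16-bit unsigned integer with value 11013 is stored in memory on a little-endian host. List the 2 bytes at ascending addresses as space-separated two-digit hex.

05 2B

11013 in hexadecimal, padded to 16 bits, is 0x2B05.
Split into bytes (most-significant first): 2B 05.
Little-endian stores the least-significant byte at the lowest address.
So at ascending addresses the bytes are 05 2B.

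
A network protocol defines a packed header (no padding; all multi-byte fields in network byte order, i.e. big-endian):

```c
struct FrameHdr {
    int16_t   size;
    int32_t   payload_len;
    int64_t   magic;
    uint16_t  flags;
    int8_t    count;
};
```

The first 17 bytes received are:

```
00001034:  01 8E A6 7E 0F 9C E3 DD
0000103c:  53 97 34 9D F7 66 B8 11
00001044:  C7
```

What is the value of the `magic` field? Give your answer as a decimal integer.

`magic` follows `size` (2 B), `payload_len` (4 B), so it starts at offset 2 + 4 = 6 and occupies 8 bytes.
Bytes at offsets 6..13: E3 DD 53 97 34 9D F7 66.
Big-endian: lowest address holds the most-significant byte.
The bytes are already most-significant first: 0xE3DD5397349DF766.
Top bit is set, so as a signed 64-bit value this is 0xE3DD5397349DF766 − 2^64 = -2027372348358920346.

-2027372348358920346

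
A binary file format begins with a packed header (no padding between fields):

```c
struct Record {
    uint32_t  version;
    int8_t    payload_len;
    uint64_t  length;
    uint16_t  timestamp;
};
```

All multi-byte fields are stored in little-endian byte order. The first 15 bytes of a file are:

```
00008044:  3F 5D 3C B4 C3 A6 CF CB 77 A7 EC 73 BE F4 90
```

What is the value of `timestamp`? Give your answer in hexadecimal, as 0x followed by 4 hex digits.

0x90F4

`timestamp` follows `version` (4 B), `payload_len` (1 B), `length` (8 B), so it starts at offset 4 + 1 + 8 = 13 and occupies 2 bytes.
Bytes at offsets 13..14: F4 90.
Little-endian stores the least-significant byte at the lowest address.
Reassemble most-significant byte first: 90 F4 → 0x90F4.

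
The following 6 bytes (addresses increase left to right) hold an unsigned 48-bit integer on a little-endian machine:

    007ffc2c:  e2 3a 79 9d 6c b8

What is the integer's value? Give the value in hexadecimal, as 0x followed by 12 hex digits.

0xB86C9D793AE2

Little-endian: lowest address holds the least-significant byte.
Reassemble most-significant byte first: B8 6C 9D 79 3A E2 → 0xB86C9D793AE2.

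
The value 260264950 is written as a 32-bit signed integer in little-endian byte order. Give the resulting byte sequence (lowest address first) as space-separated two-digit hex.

260264950 in hexadecimal, padded to 32 bits, is 0x0F8353F6.
Split into bytes (most-significant first): 0F 83 53 F6.
Little-endian: lowest address holds the least-significant byte.
So at ascending addresses the bytes are F6 53 83 0F.

F6 53 83 0F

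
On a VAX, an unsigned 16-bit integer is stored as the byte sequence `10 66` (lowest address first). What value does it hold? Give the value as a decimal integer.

Little-endian stores the least-significant byte at the lowest address.
Reassemble most-significant byte first: 66 10 → 0x6610.
0x6610 = 26128.

26128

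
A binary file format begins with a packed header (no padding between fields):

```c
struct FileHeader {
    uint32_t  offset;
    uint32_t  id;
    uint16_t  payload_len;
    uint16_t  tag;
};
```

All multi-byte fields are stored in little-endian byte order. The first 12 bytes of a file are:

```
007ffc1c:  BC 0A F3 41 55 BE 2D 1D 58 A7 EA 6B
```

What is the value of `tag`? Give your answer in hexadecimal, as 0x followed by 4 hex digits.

0x6BEA

`tag` follows `offset` (4 B), `id` (4 B), `payload_len` (2 B), so it starts at offset 4 + 4 + 2 = 10 and occupies 2 bytes.
Bytes at offsets 10..11: EA 6B.
In little-endian order the low byte comes first in memory.
Reassemble most-significant byte first: 6B EA → 0x6BEA.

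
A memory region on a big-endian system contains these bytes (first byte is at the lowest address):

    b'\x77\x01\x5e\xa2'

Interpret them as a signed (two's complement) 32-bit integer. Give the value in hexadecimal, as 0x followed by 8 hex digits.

0x77015EA2

Big-endian stores the most-significant byte at the lowest address.
The bytes are already most-significant first: 0x77015EA2.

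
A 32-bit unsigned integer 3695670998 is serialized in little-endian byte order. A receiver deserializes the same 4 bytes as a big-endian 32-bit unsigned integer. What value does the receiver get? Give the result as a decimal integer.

3695670998 in 32-bit hexadecimal is 0xDC4776D6.
Stored little-endian, the bytes at ascending addresses are D6 76 47 DC.
Read back as big-endian, the last byte is least significant, giving 0xD67647DC.
0xD67647DC = 3598075868.

3598075868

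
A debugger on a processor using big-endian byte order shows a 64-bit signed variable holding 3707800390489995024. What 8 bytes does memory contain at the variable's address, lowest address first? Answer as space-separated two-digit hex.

33 74 C0 CF 75 35 F7 10

3707800390489995024 in hexadecimal, padded to 64 bits, is 0x3374C0CF7535F710.
Split into bytes (most-significant first): 33 74 C0 CF 75 35 F7 10.
In big-endian order the high byte comes first in memory.
So the memory order matches the most-significant-first order: 33 74 C0 CF 75 35 F7 10.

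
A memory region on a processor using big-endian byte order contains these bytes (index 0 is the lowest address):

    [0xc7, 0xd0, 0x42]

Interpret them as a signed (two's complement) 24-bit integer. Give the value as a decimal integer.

-3682238

Big-endian: lowest address holds the most-significant byte.
The bytes are already most-significant first: 0xC7D042.
Top bit is set, so as a signed 24-bit value this is 0xC7D042 − 2^24 = -3682238.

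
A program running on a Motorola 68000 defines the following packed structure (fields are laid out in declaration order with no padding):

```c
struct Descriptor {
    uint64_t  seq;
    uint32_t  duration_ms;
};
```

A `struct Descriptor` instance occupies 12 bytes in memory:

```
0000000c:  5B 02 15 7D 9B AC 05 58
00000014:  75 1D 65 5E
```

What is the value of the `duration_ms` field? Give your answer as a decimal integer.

1964860766

`duration_ms` follows `seq` (8 bytes), so it starts at byte offset 8 and occupies 4 bytes.
Bytes at offsets 8..11: 75 1D 65 5E.
Big-endian stores the most-significant byte at the lowest address.
The bytes are already most-significant first: 0x751D655E.
0x751D655E = 1964860766.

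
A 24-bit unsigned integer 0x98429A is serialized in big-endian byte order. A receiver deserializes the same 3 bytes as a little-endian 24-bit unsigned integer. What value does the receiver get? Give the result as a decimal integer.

Stored big-endian, the bytes at ascending addresses are 98 42 9A.
Read back as little-endian, the first byte is least significant, giving 0x9A4298.
0x9A4298 = 10109592.

10109592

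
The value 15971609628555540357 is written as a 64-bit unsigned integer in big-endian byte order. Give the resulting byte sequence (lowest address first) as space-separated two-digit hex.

DD A6 8E 56 01 42 F7 85

15971609628555540357 in hexadecimal, padded to 64 bits, is 0xDDA68E560142F785.
Split into bytes (most-significant first): DD A6 8E 56 01 42 F7 85.
Big-endian stores the most-significant byte at the lowest address.
So the memory order matches the most-significant-first order: DD A6 8E 56 01 42 F7 85.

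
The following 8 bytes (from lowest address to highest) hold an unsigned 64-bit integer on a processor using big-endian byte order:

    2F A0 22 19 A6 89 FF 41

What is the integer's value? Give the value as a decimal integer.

In big-endian order the high byte comes first in memory.
The bytes are already most-significant first: 0x2FA02219A689FF41.
0x2FA02219A689FF41 = 3431780409619906369.

3431780409619906369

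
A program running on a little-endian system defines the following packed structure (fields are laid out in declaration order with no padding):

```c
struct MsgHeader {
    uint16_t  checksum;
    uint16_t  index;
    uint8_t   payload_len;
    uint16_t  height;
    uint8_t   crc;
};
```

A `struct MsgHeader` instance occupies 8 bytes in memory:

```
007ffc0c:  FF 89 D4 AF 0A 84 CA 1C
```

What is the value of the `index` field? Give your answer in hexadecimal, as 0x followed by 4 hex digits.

0xAFD4

`index` follows `checksum` (2 bytes), so it starts at byte offset 2 and occupies 2 bytes.
Bytes at offsets 2..3: D4 AF.
Little-endian stores the least-significant byte at the lowest address.
Reassemble most-significant byte first: AF D4 → 0xAFD4.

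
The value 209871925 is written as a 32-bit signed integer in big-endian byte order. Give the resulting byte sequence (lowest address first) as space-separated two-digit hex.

209871925 in hexadecimal, padded to 32 bits, is 0x0C826435.
Split into bytes (most-significant first): 0C 82 64 35.
Big-endian: lowest address holds the most-significant byte.
So the memory order matches the most-significant-first order: 0C 82 64 35.

0C 82 64 35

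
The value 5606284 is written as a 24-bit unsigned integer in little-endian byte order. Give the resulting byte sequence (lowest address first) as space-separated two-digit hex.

5606284 in hexadecimal, padded to 24 bits, is 0x558B8C.
Split into bytes (most-significant first): 55 8B 8C.
In little-endian order the low byte comes first in memory.
So at ascending addresses the bytes are 8C 8B 55.

8C 8B 55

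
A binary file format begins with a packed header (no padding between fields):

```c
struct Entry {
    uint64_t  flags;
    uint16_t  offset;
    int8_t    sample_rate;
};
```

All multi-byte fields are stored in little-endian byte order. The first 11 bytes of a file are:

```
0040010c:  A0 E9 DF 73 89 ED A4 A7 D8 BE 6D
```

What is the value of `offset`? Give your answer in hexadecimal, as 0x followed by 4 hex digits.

`offset` follows `flags` (8 bytes), so it starts at byte offset 8 and occupies 2 bytes.
Bytes at offsets 8..9: D8 BE.
Little-endian: lowest address holds the least-significant byte.
Reassemble most-significant byte first: BE D8 → 0xBED8.

0xBED8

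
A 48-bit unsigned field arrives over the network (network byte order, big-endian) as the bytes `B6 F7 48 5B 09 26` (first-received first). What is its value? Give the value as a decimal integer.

201173187103014

Big-endian: lowest address holds the most-significant byte.
The bytes are already most-significant first: 0xB6F7485B0926.
0xB6F7485B0926 = 201173187103014.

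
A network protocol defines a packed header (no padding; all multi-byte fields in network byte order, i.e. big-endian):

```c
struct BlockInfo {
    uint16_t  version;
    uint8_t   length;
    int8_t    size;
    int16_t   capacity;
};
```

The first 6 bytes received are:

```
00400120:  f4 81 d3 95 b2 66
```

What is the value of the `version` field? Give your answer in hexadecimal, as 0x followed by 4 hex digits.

`version` is the first field, at byte offset 0, occupying 2 bytes.
Bytes at offsets 0..1: F4 81.
Big-endian stores the most-significant byte at the lowest address.
The bytes are already most-significant first: 0xF481.

0xF481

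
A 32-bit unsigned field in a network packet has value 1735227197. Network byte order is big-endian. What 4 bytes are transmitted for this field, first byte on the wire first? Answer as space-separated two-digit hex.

67 6D 77 3D

1735227197 in hexadecimal, padded to 32 bits, is 0x676D773D.
Split into bytes (most-significant first): 67 6D 77 3D.
Big-endian: lowest address holds the most-significant byte.
So the memory order matches the most-significant-first order: 67 6D 77 3D.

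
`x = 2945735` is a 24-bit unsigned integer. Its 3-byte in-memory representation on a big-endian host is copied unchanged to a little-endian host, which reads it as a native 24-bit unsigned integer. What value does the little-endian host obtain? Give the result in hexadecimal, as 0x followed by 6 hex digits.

2945735 in 24-bit hexadecimal is 0x2CF2C7.
Stored big-endian, the bytes at ascending addresses are 2C F2 C7.
Read back as little-endian, the first byte is least significant, giving 0xC7F22C.

0xC7F22C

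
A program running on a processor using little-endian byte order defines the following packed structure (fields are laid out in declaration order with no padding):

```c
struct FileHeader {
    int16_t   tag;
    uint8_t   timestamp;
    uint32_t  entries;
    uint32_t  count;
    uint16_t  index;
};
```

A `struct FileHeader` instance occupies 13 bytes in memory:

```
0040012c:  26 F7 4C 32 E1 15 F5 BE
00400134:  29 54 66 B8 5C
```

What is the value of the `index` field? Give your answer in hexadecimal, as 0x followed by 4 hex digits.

0x5CB8

`index` follows `tag` (2 B), `timestamp` (1 B), `entries` (4 B), `count` (4 B), so it starts at offset 2 + 1 + 4 + 4 = 11 and occupies 2 bytes.
Bytes at offsets 11..12: B8 5C.
Little-endian stores the least-significant byte at the lowest address.
Reassemble most-significant byte first: 5C B8 → 0x5CB8.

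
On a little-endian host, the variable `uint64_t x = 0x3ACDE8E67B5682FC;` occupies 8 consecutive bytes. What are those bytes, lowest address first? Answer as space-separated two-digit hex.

FC 82 56 7B E6 E8 CD 3A

Split into bytes (most-significant first): 3A CD E8 E6 7B 56 82 FC.
Little-endian stores the least-significant byte at the lowest address.
So at ascending addresses the bytes are FC 82 56 7B E6 E8 CD 3A.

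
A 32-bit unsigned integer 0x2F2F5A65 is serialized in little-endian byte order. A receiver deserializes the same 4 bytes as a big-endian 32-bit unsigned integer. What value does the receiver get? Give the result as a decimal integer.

1700409135

Stored little-endian, the bytes at ascending addresses are 65 5A 2F 2F.
Read back as big-endian, the last byte is least significant, giving 0x655A2F2F.
0x655A2F2F = 1700409135.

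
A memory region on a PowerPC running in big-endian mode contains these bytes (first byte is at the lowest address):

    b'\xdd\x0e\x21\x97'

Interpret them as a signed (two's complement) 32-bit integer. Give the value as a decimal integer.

-586276457

In big-endian order the high byte comes first in memory.
The bytes are already most-significant first: 0xDD0E2197.
Top bit is set, so as a signed 32-bit value this is 0xDD0E2197 − 2^32 = -586276457.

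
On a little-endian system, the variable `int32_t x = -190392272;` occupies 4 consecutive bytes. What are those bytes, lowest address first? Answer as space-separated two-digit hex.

30 D8 A6 F4

Two's complement of -190392272 in 32 bits: 190392272 = 0x0B5927D0; invert → 0xF4A6D82F; add 1 → 0xF4A6D830.
Split into bytes (most-significant first): F4 A6 D8 30.
Little-endian stores the least-significant byte at the lowest address.
So at ascending addresses the bytes are 30 D8 A6 F4.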